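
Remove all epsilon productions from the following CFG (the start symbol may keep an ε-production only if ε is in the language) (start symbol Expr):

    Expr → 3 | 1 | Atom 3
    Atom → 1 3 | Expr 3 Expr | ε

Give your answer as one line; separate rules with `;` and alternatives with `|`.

Expr → 3 | 1 | Atom 3; Atom → 1 3 | Expr 3 Expr

Nullable nonterminals: {Atom}.
ε ∉ L(G), so no ε-production is kept.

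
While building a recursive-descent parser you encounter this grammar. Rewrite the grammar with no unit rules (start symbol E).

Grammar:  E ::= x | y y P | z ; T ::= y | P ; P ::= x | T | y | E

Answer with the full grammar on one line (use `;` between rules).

Unit pairs: P ⇒* {E, T}; T ⇒* {E, P}.
For each unit pair (A, B), copy every non-unit production of B to A, then drop all unit productions.

E ::= x | y y P | z; T ::= x | y y P | z | y; P ::= x | y y P | z | y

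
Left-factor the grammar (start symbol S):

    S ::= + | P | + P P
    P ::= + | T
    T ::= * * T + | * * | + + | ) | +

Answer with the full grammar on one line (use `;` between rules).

S ::= P | + S'; P ::= + | T; T ::= ) | * * T' | + T''; S' ::= ε | P P; T' ::= T + | ε; T'' ::= + | ε

S has alternatives sharing prefix '+': factor to S → + S' with S' → ε | P P.
T has alternatives sharing prefix '* *': factor to T → * * T' with T' → T + | ε.
T has alternatives sharing prefix '+': factor to T → + T'' with T'' → + | ε.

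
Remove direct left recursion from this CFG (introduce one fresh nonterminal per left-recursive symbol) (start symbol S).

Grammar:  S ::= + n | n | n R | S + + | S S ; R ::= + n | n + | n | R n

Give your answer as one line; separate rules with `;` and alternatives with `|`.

S ::= + n S' | n S' | n R S'; R ::= + n R' | n + R' | n R'; S' ::= + + S' | S S' | ε; R' ::= n R' | ε

Directly left-recursive nonterminals: S, R.
For S: α = {+ +, S}, β = {+ n, n, n R}. Rewrite as S → β S' and S' → α S' | ε.
For R: α = {n}, β = {+ n, n +, n}. Rewrite as R → β R' and R' → α R' | ε.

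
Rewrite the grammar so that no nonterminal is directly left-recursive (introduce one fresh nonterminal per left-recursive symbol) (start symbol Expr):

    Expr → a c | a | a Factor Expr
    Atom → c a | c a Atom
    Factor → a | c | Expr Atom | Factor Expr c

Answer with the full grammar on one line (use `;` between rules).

Left recursion appears on Factor.
For Factor: α = {Expr c}, β = {a, c, Expr Atom}. Rewrite as Factor → β Factor1 and Factor1 → α Factor1 | ε.

Expr → a c | a | a Factor Expr; Atom → c a | c a Atom; Factor → a Factor1 | c Factor1 | Expr Atom Factor1; Factor1 → Expr c Factor1 | epsilon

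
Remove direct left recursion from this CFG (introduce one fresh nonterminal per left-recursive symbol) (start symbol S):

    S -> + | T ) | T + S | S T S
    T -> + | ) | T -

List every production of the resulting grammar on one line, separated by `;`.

S, T are directly left-recursive.
For S: α = {T S}, β = {+, T ), T + S}. Rewrite as S → β S' and S' → α S' | ε.
For T: α = {-}, β = {+, )}. Rewrite as T → β T' and T' → α T' | ε.

S -> + S' | T ) S' | T + S S'; T -> + T' | ) T'; S' -> T S S' | eps; T' -> - T' | eps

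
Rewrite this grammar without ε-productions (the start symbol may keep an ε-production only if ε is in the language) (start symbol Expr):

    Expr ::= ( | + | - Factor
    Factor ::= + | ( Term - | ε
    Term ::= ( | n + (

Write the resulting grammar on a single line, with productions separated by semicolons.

Expr ::= ( | + | - Factor | -; Factor ::= + | ( Term -; Term ::= ( | n + (

The nullable symbols are {Factor}.
ε ∉ L(G), so no ε-production is kept.
Expand every rule over subsets of its nullable positions: Expr → - Factor gives - Factor | -.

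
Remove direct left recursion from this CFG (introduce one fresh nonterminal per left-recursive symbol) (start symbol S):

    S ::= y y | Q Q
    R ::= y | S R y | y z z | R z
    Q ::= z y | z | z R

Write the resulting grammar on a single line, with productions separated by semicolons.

S ::= y y | Q Q; R ::= y R' | S R y R' | y z z R'; Q ::= z y | z | z R; R' ::= z R' | ε

Left recursion appears on R.
For R: α = {z}, β = {y, S R y, y z z}. Rewrite as R → β R' and R' → α R' | ε.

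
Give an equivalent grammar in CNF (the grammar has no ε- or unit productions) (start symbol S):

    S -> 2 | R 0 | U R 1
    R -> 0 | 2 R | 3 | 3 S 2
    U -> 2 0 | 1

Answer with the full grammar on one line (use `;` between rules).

Introduce a nonterminal for each terminal appearing in a rule of length ≥ 2: X1 → 0, X2 → 1, X3 → 2, X4 → 3.
Binarize each right-hand side of length ≥ 3 by chaining fresh nonterminals (Y1, Y2, …): affected rules were S → U R X2; R → X4 S X3.

S -> 2 | R X1 | U Y1; R -> 0 | X3 R | 3 | X4 Y2; U -> X3 X1 | 1; X1 -> 0; X2 -> 1; X3 -> 2; X4 -> 3; Y1 -> R X2; Y2 -> S X3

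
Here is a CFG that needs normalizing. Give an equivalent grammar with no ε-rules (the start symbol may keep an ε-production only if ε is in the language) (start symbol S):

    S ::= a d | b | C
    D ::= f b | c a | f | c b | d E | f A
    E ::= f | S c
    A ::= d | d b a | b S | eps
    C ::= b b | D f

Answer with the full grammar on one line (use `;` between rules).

Nullable set = {A}.
ε ∉ L(G), so no ε-production is kept.

S ::= a d | b | C; D ::= f b | c a | f | c b | d E | f A; E ::= f | S c; A ::= d | d b a | b S; C ::= b b | D f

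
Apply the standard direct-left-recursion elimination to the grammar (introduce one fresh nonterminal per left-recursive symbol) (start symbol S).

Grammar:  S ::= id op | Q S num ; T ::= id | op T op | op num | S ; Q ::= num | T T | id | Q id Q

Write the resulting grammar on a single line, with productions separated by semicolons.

S ::= id op | Q S num; T ::= id | op T op | op num | S; Q ::= num Q' | T T Q' | id Q'; Q' ::= id Q Q' | ε

Q is directly left-recursive.
For Q: α = {id Q}, β = {num, T T, id}. Rewrite as Q → β Q' and Q' → α Q' | ε.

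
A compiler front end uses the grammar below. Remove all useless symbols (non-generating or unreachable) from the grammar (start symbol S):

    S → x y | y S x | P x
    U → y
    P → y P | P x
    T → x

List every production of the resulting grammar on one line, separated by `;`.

Generating nonterminals: {S, T, U}.
Reachable from S after that: {S}.
Removed useless symbols: {P, T, U} and every production mentioning them.

S → x y | y S x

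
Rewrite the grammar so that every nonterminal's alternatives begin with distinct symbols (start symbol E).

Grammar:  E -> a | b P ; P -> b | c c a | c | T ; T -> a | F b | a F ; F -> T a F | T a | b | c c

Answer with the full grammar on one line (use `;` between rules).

E -> a | b P; P -> b | T | c P'; T -> F b | a T'; F -> b | c c | T a F'; P' -> c a | ε; T' -> ε | F; F' -> F | ε

P has alternatives sharing prefix 'c': factor to P → c P' with P' → c a | ε.
T has alternatives sharing prefix 'a': factor to T → a T' with T' → ε | F.
F has alternatives sharing prefix 'T a': factor to F → T a F' with F' → F | ε.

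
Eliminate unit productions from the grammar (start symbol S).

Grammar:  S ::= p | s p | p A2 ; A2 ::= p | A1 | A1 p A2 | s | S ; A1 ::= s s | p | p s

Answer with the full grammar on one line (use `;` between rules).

S ::= p | s p | p A2; A2 ::= p | A1 p A2 | s | s s | p s | s p | p A2; A1 ::= s s | p | p s

Unit pairs: A2 ⇒* {A1, S}.
For each unit pair (A, B), copy every non-unit production of B to A, then drop all unit productions.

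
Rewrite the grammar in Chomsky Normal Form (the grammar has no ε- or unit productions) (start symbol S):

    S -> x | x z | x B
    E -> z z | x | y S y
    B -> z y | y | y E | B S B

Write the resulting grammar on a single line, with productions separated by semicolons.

S -> x | X1 X2 | X1 B; E -> X2 X2 | x | X3 Y1; B -> X2 X3 | y | X3 E | B Y2; X1 -> x; X2 -> z; X3 -> y; Y1 -> S X3; Y2 -> S B

Introduce a nonterminal for each terminal appearing in a rule of length ≥ 2: X1 → x, X2 → z, X3 → y.
Binarize each right-hand side of length ≥ 3 by chaining fresh nonterminals (Y1, Y2, …): affected rules were E → X3 S X3; B → B S B.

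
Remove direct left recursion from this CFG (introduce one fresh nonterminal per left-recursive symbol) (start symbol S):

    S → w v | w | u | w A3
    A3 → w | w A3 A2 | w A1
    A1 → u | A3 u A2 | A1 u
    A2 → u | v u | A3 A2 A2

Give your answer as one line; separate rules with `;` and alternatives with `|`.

S → w v | w | u | w A3; A3 → w | w A3 A2 | w A1; A1 → u A1' | A3 u A2 A1'; A2 → u | v u | A3 A2 A2; A1' → u A1' | ε

Directly left-recursive nonterminal: A1.
For A1: α = {u}, β = {u, A3 u A2}. Rewrite as A1 → β A1' and A1' → α A1' | ε.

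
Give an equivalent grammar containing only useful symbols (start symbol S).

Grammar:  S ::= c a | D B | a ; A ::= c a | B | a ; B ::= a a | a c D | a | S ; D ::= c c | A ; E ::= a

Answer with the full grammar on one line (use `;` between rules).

S ::= c a | D B | a; A ::= c a | B | a; B ::= a a | a c D | a | S; D ::= c c | A

Generating nonterminals: {A, B, D, E, S}.
Reachable from S after that: {A, B, D, S}.
Removed useless symbols: {E} and every production mentioning them.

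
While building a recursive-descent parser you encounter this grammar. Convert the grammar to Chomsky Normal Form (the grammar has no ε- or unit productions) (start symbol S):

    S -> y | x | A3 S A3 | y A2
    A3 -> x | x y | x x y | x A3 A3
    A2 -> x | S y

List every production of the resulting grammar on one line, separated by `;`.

S -> y | x | A3 Y1 | X1 A2; A3 -> x | X2 X1 | X2 Y2 | X2 Y3; A2 -> x | S X1; X1 -> y; X2 -> x; Y1 -> S A3; Y2 -> X2 X1; Y3 -> A3 A3

Introduce a nonterminal for each terminal appearing in a rule of length ≥ 2: X1 → y, X2 → x.
Binarize each right-hand side of length ≥ 3 by chaining fresh nonterminals (Y1, Y2, …): affected rules were S → A3 S A3; A3 → X2 X2 X1; A3 → X2 A3 A3.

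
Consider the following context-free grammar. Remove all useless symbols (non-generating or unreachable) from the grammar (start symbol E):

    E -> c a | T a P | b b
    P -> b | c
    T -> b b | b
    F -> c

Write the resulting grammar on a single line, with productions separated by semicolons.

Generating nonterminals: {E, F, P, T}.
Reachable from E after that: {E, P, T}.
Removed useless symbols: {F} and every production mentioning them.

E -> c a | T a P | b b; P -> b | c; T -> b b | b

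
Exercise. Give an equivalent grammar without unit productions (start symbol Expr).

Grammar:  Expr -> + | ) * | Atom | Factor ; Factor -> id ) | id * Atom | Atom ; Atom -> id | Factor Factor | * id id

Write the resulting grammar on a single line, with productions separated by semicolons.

Unit pairs: Expr ⇒* {Atom, Factor}; Factor ⇒* {Atom}.
For every A with A ⇒* B via unit rules, add B's non-unit alternatives to A; then delete every rule of the form X → Y.

Expr -> id | Factor Factor | * id id | id ) | id * Atom | + | ) *; Factor -> id | Factor Factor | * id id | id ) | id * Atom; Atom -> id | Factor Factor | * id id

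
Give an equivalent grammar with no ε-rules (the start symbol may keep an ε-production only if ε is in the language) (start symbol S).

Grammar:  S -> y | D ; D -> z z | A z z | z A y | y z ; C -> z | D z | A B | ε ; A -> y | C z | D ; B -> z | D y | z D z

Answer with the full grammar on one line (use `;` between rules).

Nullable nonterminals: {C}.
ε ∉ L(G), so no ε-production is kept.
Add the nullable-subset variants: A → C z gives C z | z.

S -> y | D; D -> z z | A z z | z A y | y z; C -> z | D z | A B; A -> y | C z | z | D; B -> z | D y | z D z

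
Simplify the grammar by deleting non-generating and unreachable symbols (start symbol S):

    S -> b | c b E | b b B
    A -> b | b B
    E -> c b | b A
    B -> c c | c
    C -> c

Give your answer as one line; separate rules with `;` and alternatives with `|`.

Generating nonterminals: {A, B, C, E, S}.
Reachable from S after that: {A, B, E, S}.
Removed useless symbols: {C} and every production mentioning them.

S -> b | c b E | b b B; A -> b | b B; E -> c b | b A; B -> c c | c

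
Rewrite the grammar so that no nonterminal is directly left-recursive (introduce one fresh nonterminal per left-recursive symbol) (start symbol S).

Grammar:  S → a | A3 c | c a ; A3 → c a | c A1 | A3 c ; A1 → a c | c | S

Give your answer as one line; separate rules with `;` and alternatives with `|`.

S → a | A3 c | c a; A3 → c a A3' | c A1 A3'; A1 → a c | c | S; A3' → c A3' | ε

Directly left-recursive nonterminal: A3.
For A3: α = {c}, β = {c a, c A1}. Rewrite as A3 → β A3' and A3' → α A3' | ε.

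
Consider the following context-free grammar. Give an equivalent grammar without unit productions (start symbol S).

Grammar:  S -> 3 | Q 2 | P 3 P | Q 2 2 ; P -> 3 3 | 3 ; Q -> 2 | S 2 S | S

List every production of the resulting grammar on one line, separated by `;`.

S -> 3 | Q 2 | P 3 P | Q 2 2; P -> 3 3 | 3; Q -> 3 | Q 2 | P 3 P | Q 2 2 | 2 | S 2 S

Unit pairs: Q ⇒* {S}.
Replace each nonterminal's rules with the union of the non-unit rules of every nonterminal it unit-derives.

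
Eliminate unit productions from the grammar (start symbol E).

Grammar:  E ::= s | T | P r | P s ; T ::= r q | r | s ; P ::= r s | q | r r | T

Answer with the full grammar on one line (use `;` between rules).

E ::= s | P r | P s | r q | r; T ::= r q | r | s; P ::= r s | q | r r | r q | r | s

Unit pairs: E ⇒* {T}; P ⇒* {T}.
Replace each nonterminal's rules with the union of the non-unit rules of every nonterminal it unit-derives.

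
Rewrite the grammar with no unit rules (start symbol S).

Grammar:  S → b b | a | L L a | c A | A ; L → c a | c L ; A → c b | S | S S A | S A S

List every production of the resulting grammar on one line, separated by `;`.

Unit pairs: A ⇒* {S}; S ⇒* {A}.
For each unit pair (A, B), copy every non-unit production of B to A, then drop all unit productions.

S → b b | a | L L a | c A | c b | S S A | S A S; L → c a | c L; A → b b | a | L L a | c A | c b | S S A | S A S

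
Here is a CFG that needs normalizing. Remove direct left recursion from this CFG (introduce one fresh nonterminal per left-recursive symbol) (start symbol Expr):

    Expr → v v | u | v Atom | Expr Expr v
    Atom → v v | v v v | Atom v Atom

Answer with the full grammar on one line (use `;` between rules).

Directly left-recursive nonterminals: Expr, Atom.
For Expr: α = {Expr v}, β = {v v, u, v Atom}. Rewrite as Expr → β Expr1 and Expr1 → α Expr1 | ε.
For Atom: α = {v Atom}, β = {v v, v v v}. Rewrite as Atom → β Atom1 and Atom1 → α Atom1 | ε.

Expr → v v Expr1 | u Expr1 | v Atom Expr1; Atom → v v Atom1 | v v v Atom1; Expr1 → Expr v Expr1 | ε; Atom1 → v Atom Atom1 | ε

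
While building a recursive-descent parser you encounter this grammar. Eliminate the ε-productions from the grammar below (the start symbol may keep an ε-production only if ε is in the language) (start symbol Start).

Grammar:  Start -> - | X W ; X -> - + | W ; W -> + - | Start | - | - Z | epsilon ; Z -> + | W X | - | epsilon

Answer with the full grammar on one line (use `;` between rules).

The nullable symbols are {Start, W, X, Z}.
ε ∈ L(G) since Start is nullable, so keep Start → ε.
For each production, add variants omitting each subset of nullable occurrences: Start → X W gives X W | X | W. Z → W X gives W X | W | X.

Start -> - | X W | X | W | ε; X -> - + | W; W -> + - | Start | - | - Z; Z -> + | W X | W | X | -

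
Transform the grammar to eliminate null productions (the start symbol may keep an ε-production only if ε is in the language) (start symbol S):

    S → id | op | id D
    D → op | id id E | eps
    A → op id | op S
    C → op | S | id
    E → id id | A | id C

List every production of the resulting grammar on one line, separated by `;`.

S → id | op | id D; D → op | id id E; A → op id | op S; C → op | S | id; E → id id | A | id C

The nullable symbols are {D}.
ε ∉ L(G), so no ε-production is kept.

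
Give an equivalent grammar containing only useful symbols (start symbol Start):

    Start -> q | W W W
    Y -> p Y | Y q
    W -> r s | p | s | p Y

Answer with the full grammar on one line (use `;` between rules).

Start -> q | W W W; W -> r s | p | s

Generating nonterminals: {Start, W}.
Reachable from Start after that: {Start, W}.
Removed useless symbols: {Y} and every production mentioning them.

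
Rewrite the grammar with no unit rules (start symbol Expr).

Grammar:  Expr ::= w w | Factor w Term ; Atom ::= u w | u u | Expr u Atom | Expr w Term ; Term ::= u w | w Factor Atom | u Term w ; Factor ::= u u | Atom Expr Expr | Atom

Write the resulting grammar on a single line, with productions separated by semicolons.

Expr ::= w w | Factor w Term; Atom ::= u w | u u | Expr u Atom | Expr w Term; Term ::= u w | w Factor Atom | u Term w; Factor ::= u w | u u | Expr u Atom | Expr w Term | Atom Expr Expr

Unit pairs: Factor ⇒* {Atom}.
For each unit pair (A, B), copy every non-unit production of B to A, then drop all unit productions.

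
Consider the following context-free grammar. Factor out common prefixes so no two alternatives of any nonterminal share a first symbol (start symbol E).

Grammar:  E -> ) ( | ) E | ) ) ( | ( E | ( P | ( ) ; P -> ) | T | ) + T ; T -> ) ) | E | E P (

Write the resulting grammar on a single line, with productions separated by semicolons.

E -> ) E' | ( E''; P -> T | ) P'; T -> ) ) | E T'; E' -> ( | E | ) (; E'' -> E | P | ); P' -> ε | + T; T' -> ε | P (

E has alternatives sharing prefix ')': factor to E → ) E' with E' → ( | E | ) (.
E has alternatives sharing prefix '(': factor to E → ( E'' with E'' → E | P | ).
P has alternatives sharing prefix ')': factor to P → ) P' with P' → ε | + T.
T has alternatives sharing prefix 'E': factor to T → E T' with T' → ε | P (.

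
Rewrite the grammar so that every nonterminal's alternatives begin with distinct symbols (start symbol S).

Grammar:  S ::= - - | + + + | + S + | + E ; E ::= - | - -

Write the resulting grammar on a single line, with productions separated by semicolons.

S ::= - - | + S'; E ::= - E'; S' ::= + + | S + | E; E' ::= ε | -

S has alternatives sharing prefix '+': factor to S → + S' with S' → + + | S + | E.
E has alternatives sharing prefix '-': factor to E → - E' with E' → ε | -.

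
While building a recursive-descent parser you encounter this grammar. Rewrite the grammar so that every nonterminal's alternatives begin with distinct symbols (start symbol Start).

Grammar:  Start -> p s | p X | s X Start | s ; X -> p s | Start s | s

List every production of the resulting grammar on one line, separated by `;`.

Start has alternatives sharing prefix 'p': factor to Start → p Start1 with Start1 → s | X.
Start has alternatives sharing prefix 's': factor to Start → s Start2 with Start2 → X Start | ε.

Start -> p Start1 | s Start2; X -> p s | Start s | s; Start1 -> s | X; Start2 -> X Start | ε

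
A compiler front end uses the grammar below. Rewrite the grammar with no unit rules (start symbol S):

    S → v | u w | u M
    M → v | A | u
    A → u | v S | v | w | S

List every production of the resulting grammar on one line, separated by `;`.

Unit pairs: A ⇒* {S}; M ⇒* {A, S}.
For every A with A ⇒* B via unit rules, add B's non-unit alternatives to A; then delete every rule of the form X → Y.

S → v | u w | u M; M → u | v S | v | w | u w | u M; A → v | u w | u M | u | v S | w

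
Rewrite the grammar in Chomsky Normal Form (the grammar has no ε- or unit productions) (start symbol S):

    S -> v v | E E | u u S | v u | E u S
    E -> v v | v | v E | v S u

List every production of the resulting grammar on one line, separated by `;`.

S -> X1 X1 | E E | X2 Y1 | X1 X2 | E Y2; E -> X1 X1 | v | X1 E | X1 Y3; X1 -> v; X2 -> u; Y1 -> X2 S; Y2 -> X2 S; Y3 -> S X2

Introduce a nonterminal for each terminal appearing in a rule of length ≥ 2: X1 → v, X2 → u.
Binarize each right-hand side of length ≥ 3 by chaining fresh nonterminals (Y1, Y2, …): affected rules were S → X2 X2 S; S → E X2 S; E → X1 S X2.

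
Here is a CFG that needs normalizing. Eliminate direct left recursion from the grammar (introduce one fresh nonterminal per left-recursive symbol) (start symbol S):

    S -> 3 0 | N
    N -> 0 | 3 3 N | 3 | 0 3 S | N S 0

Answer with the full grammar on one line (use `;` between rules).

S -> 3 0 | N; N -> 0 N' | 3 3 N N' | 3 N' | 0 3 S N'; N' -> S 0 N' | ε

N is directly left-recursive.
For N: α = {S 0}, β = {0, 3 3 N, 3, 0 3 S}. Rewrite as N → β N' and N' → α N' | ε.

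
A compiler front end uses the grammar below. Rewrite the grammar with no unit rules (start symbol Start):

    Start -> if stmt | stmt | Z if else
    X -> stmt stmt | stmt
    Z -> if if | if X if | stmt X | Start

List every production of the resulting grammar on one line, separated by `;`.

Start -> if stmt | stmt | Z if else; X -> stmt stmt | stmt; Z -> if if | if X if | stmt X | if stmt | stmt | Z if else

Unit pairs: Z ⇒* {Start}.
For every A with A ⇒* B via unit rules, add B's non-unit alternatives to A; then delete every rule of the form X → Y.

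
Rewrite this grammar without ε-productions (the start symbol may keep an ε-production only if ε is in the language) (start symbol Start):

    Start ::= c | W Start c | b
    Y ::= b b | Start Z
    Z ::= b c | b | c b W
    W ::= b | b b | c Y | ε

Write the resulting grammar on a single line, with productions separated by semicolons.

Start ::= c | W Start c | Start c | b; Y ::= b b | Start Z; Z ::= b c | b | c b W | c b; W ::= b | b b | c Y

The nullable symbols are {W}.
ε ∉ L(G), so no ε-production is kept.
For each production, add variants omitting each subset of nullable occurrences: Start → W Start c gives W Start c | Start c. Z → c b W gives c b W | c b.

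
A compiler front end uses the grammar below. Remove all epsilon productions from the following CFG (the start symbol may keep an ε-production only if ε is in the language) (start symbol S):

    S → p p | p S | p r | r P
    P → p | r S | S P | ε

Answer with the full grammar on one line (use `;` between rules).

Nullable set = {P}.
ε ∉ L(G), so no ε-production is kept.
Expand every rule over subsets of its nullable positions: S → r P gives r P | r. P → S P gives S P | S.

S → p p | p S | p r | r P | r; P → p | r S | S P | S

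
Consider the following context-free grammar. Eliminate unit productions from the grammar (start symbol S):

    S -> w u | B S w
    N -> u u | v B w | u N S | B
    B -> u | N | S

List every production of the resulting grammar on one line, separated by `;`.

Unit pairs: B ⇒* {N, S}; N ⇒* {B, S}.
Replace each nonterminal's rules with the union of the non-unit rules of every nonterminal it unit-derives.

S -> w u | B S w; N -> u | w u | B S w | u u | v B w | u N S; B -> u | w u | B S w | u u | v B w | u N S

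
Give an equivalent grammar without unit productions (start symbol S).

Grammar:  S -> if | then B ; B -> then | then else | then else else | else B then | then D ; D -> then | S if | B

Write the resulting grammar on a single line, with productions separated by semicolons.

Unit pairs: D ⇒* {B}.
For each unit pair (A, B), copy every non-unit production of B to A, then drop all unit productions.

S -> if | then B; B -> then | then else | then else else | else B then | then D; D -> then | then else | then else else | else B then | then D | S if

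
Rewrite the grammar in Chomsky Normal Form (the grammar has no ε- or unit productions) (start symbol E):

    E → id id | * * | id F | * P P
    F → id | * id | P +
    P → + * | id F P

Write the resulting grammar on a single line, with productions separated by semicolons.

Introduce a nonterminal for each terminal appearing in a rule of length ≥ 2: X1 → id, X2 → *, X3 → +.
Binarize each right-hand side of length ≥ 3 by chaining fresh nonterminals (Y1, Y2, …): affected rules were E → X2 P P; P → X1 F P.

E → X1 X1 | X2 X2 | X1 F | X2 Y1; F → id | X2 X1 | P X3; P → X3 X2 | X1 Y2; X1 → id; X2 → *; X3 → +; Y1 → P P; Y2 → F P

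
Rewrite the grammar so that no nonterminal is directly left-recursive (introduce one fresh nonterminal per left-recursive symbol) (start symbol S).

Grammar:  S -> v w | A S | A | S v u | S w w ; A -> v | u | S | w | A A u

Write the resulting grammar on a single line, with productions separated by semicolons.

S, A are directly left-recursive.
For S: α = {v u, w w}, β = {v w, A S, A}. Rewrite as S → β S' and S' → α S' | ε.
For A: α = {A u}, β = {v, u, S, w}. Rewrite as A → β A' and A' → α A' | ε.

S -> v w S' | A S S' | A S'; A -> v A' | u A' | S A' | w A'; S' -> v u S' | w w S' | ε; A' -> A u A' | ε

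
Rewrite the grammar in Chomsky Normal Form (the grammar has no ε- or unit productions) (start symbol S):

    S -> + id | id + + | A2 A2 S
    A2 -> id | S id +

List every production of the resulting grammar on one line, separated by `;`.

S -> X1 X2 | X2 Y1 | A2 Y2; A2 -> id | S Y3; X1 -> +; X2 -> id; Y1 -> X1 X1; Y2 -> A2 S; Y3 -> X2 X1

Introduce a nonterminal for each terminal appearing in a rule of length ≥ 2: X1 → +, X2 → id.
Binarize each right-hand side of length ≥ 3 by chaining fresh nonterminals (Y1, Y2, …): affected rules were S → X2 X1 X1; S → A2 A2 S; A2 → S X2 X1.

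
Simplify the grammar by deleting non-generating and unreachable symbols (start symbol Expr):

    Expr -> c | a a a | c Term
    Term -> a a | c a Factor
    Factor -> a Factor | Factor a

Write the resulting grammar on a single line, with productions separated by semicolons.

Expr -> c | a a a | c Term; Term -> a a

Generating nonterminals: {Expr, Term}.
Reachable from Expr after that: {Expr, Term}.
Removed useless symbols: {Factor} and every production mentioning them.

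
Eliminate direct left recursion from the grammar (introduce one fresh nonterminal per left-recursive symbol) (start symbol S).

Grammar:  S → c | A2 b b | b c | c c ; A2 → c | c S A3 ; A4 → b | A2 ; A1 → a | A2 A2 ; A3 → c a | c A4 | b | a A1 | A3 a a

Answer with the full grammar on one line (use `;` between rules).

S → c | A2 b b | b c | c c; A2 → c | c S A3; A4 → b | A2; A1 → a | A2 A2; A3 → c a A3' | c A4 A3' | b A3' | a A1 A3'; A3' → a a A3' | ε

A3 is directly left-recursive.
For A3: α = {a a}, β = {c a, c A4, b, a A1}. Rewrite as A3 → β A3' and A3' → α A3' | ε.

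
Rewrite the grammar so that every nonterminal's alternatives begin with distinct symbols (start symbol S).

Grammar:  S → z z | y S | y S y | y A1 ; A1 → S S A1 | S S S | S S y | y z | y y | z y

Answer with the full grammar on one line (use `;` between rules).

S → z z | y S'; A1 → z y | S S A1' | y A1''; S' → A1 | S S''; A1' → A1 | S | y; A1'' → z | y; S'' → ε | y

S has alternatives sharing prefix 'y': factor to S → y S' with S' → S | S y | A1.
A1 has alternatives sharing prefix 'S S': factor to A1 → S S A1' with A1' → A1 | S | y.
A1 has alternatives sharing prefix 'y': factor to A1 → y A1'' with A1'' → z | y.
S' has alternatives sharing prefix 'S': factor to S' → S S'' with S'' → ε | y.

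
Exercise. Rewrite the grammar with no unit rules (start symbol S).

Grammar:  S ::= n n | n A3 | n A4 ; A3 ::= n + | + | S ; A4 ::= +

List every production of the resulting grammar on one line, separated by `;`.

Unit pairs: A3 ⇒* {S}.
For every A with A ⇒* B via unit rules, add B's non-unit alternatives to A; then delete every rule of the form X → Y.

S ::= n n | n A3 | n A4; A3 ::= n n | n A3 | n A4 | n + | +; A4 ::= +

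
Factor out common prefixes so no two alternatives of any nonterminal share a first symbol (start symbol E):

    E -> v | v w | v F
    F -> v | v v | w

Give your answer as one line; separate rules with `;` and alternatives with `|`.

E has alternatives sharing prefix 'v': factor to E → v E' with E' → ε | w | F.
F has alternatives sharing prefix 'v': factor to F → v F' with F' → ε | v.

E -> v E'; F -> w | v F'; E' -> epsilon | w | F; F' -> epsilon | v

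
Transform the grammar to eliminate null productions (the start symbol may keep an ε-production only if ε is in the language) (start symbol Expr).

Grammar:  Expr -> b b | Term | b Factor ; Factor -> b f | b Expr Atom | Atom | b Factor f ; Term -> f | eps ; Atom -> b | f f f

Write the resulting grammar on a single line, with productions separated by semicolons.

Expr -> b b | Term | b Factor | ε; Factor -> b f | b Expr Atom | b Atom | Atom | b Factor f; Term -> f; Atom -> b | f f f

The nullable symbols are {Expr, Term}.
ε ∈ L(G) since Expr is nullable, so keep Expr → ε.
Add the nullable-subset variants: Factor → b Expr Atom gives b Expr Atom | b Atom.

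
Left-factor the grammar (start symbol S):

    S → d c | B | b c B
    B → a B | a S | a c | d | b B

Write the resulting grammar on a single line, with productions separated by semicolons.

S → d c | B | b c B; B → d | b B | a B'; B' → B | S | c

B has alternatives sharing prefix 'a': factor to B → a B' with B' → B | S | c.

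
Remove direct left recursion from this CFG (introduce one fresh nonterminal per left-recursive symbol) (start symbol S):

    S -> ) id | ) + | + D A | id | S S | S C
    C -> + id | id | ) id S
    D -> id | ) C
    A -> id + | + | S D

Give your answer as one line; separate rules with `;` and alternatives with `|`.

S -> ) id S' | ) + S' | + D A S' | id S'; C -> + id | id | ) id S; D -> id | ) C; A -> id + | + | S D; S' -> S S' | C S' | ε

S is directly left-recursive.
For S: α = {S, C}, β = {) id, ) +, + D A, id}. Rewrite as S → β S' and S' → α S' | ε.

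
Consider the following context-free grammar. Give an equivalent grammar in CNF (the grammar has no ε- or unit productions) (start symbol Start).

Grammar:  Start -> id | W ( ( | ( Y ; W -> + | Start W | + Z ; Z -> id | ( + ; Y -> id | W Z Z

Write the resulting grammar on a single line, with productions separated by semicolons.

Start -> id | W Y1 | X1 Y; W -> + | Start W | X2 Z; Z -> id | X1 X2; Y -> id | W Y2; X1 -> (; X2 -> +; Y1 -> X1 X1; Y2 -> Z Z

Introduce a nonterminal for each terminal appearing in a rule of length ≥ 2: X1 → (, X2 → +.
Binarize each right-hand side of length ≥ 3 by chaining fresh nonterminals (Y1, Y2, …): affected rules were Start → W X1 X1; Y → W Z Z.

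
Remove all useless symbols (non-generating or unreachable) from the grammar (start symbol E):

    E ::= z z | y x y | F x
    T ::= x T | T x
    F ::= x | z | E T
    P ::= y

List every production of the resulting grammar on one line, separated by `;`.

Generating nonterminals: {E, F, P}.
Reachable from E after that: {E, F}.
Removed useless symbols: {P, T} and every production mentioning them.

E ::= z z | y x y | F x; F ::= x | z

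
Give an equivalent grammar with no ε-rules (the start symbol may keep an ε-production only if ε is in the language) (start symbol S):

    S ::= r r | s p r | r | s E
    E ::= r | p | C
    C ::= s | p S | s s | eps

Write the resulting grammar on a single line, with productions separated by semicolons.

Nullable set = {C, E}.
ε ∉ L(G), so no ε-production is kept.
Add the nullable-subset variants: S → s E gives s E | s.

S ::= r r | s p r | r | s E | s; E ::= r | p | C; C ::= s | p S | s s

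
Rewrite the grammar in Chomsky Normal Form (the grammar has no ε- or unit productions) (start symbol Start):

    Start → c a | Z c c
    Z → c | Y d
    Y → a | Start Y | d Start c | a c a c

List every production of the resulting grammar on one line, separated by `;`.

Introduce a nonterminal for each terminal appearing in a rule of length ≥ 2: X1 → c, X2 → a, X3 → d.
Binarize each right-hand side of length ≥ 3 by chaining fresh nonterminals (Y1, Y2, …): affected rules were Start → Z X1 X1; Y → X3 Start X1; Y → X2 X1 X2 X1.

Start → X1 X2 | Z Y1; Z → c | Y X3; Y → a | Start Y | X3 Y2 | X2 Y3; X1 → c; X2 → a; X3 → d; Y1 → X1 X1; Y2 → Start X1; Y3 → X1 Y4; Y4 → X2 X1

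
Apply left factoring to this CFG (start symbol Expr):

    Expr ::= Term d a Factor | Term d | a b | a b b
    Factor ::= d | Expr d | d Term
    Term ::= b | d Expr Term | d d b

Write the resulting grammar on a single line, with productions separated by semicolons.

Expr ::= Term d Expr1 | a b Expr2; Factor ::= Expr d | d Factor1; Term ::= b | d Term1; Expr1 ::= a Factor | ε; Expr2 ::= ε | b; Factor1 ::= ε | Term; Term1 ::= Expr Term | d b

Expr has alternatives sharing prefix 'Term d': factor to Expr → Term d Expr1 with Expr1 → a Factor | ε.
Expr has alternatives sharing prefix 'a b': factor to Expr → a b Expr2 with Expr2 → ε | b.
Factor has alternatives sharing prefix 'd': factor to Factor → d Factor1 with Factor1 → ε | Term.
Term has alternatives sharing prefix 'd': factor to Term → d Term1 with Term1 → Expr Term | d b.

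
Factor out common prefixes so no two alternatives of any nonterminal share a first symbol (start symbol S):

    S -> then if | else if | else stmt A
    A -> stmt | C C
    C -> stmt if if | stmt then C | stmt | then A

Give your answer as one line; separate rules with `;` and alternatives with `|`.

S -> then if | else S'; A -> stmt | C C; C -> then A | stmt C'; S' -> if | stmt A; C' -> if if | then C | epsilon

S has alternatives sharing prefix 'else': factor to S → else S' with S' → if | stmt A.
C has alternatives sharing prefix 'stmt': factor to C → stmt C' with C' → if if | then C | ε.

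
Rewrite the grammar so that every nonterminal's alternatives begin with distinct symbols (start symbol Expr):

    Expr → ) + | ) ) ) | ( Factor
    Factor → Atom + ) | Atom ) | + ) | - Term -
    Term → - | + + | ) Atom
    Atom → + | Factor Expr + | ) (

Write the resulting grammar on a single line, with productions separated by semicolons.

Expr has alternatives sharing prefix ')': factor to Expr → ) Expr1 with Expr1 → + | ) ).
Factor has alternatives sharing prefix 'Atom': factor to Factor → Atom Factor1 with Factor1 → + ) | ).

Expr → ( Factor | ) Expr1; Factor → + ) | - Term - | Atom Factor1; Term → - | + + | ) Atom; Atom → + | Factor Expr + | ) (; Expr1 → + | ) ); Factor1 → + ) | )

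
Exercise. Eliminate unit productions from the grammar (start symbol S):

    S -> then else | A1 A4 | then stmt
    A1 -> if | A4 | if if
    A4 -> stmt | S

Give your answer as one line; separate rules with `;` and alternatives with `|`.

Unit pairs: A1 ⇒* {A4, S}; A4 ⇒* {S}.
For each unit pair (A, B), copy every non-unit production of B to A, then drop all unit productions.

S -> then else | A1 A4 | then stmt; A1 -> stmt | if | if if | then else | A1 A4 | then stmt; A4 -> stmt | then else | A1 A4 | then stmt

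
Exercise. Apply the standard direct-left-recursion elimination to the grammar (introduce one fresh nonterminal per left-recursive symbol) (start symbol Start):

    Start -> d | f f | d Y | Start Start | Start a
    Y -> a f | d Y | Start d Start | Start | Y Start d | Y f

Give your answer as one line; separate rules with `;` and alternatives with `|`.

Start -> d Start1 | f f Start1 | d Y Start1; Y -> a f Y1 | d Y Y1 | Start d Start Y1 | Start Y1; Start1 -> Start Start1 | a Start1 | epsilon; Y1 -> Start d Y1 | f Y1 | epsilon

Directly left-recursive nonterminals: Start, Y.
For Start: α = {Start, a}, β = {d, f f, d Y}. Rewrite as Start → β Start1 and Start1 → α Start1 | ε.
For Y: α = {Start d, f}, β = {a f, d Y, Start d Start, Start}. Rewrite as Y → β Y1 and Y1 → α Y1 | ε.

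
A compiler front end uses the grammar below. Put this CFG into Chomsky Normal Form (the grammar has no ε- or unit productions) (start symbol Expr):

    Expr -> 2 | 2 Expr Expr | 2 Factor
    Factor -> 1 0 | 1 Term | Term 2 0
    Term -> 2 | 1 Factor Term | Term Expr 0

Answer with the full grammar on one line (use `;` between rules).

Expr -> 2 | X1 Y1 | X1 Factor; Factor -> X2 X3 | X2 Term | Term Y2; Term -> 2 | X2 Y3 | Term Y4; X1 -> 2; X2 -> 1; X3 -> 0; Y1 -> Expr Expr; Y2 -> X1 X3; Y3 -> Factor Term; Y4 -> Expr X3

Introduce a nonterminal for each terminal appearing in a rule of length ≥ 2: X1 → 2, X2 → 1, X3 → 0.
Binarize each right-hand side of length ≥ 3 by chaining fresh nonterminals (Y1, Y2, …): affected rules were Expr → X1 Expr Expr; Factor → Term X1 X3; Term → X2 Factor Term; Term → Term Expr X3.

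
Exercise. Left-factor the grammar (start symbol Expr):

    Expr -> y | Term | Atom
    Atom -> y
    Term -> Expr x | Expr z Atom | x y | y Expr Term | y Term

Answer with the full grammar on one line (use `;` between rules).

Expr -> y | Term | Atom; Atom -> y; Term -> x y | Expr Term1 | y Term2; Term1 -> x | z Atom; Term2 -> Expr Term | Term

Term has alternatives sharing prefix 'Expr': factor to Term → Expr Term1 with Term1 → x | z Atom.
Term has alternatives sharing prefix 'y': factor to Term → y Term2 with Term2 → Expr Term | Term.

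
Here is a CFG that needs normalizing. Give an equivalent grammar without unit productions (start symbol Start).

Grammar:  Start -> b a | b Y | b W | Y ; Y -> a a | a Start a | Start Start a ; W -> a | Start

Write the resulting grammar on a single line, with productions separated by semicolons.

Start -> b a | b Y | b W | a a | a Start a | Start Start a; Y -> a a | a Start a | Start Start a; W -> b a | b Y | b W | a a | a Start a | Start Start a | a

Unit pairs: Start ⇒* {Y}; W ⇒* {Start, Y}.
For each unit pair (A, B), copy every non-unit production of B to A, then drop all unit productions.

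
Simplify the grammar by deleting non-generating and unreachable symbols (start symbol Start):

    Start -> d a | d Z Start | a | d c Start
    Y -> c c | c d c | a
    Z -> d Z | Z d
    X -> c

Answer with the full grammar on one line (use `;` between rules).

Generating nonterminals: {Start, X, Y}.
Reachable from Start after that: {Start}.
Removed useless symbols: {X, Y, Z} and every production mentioning them.

Start -> d a | a | d c Start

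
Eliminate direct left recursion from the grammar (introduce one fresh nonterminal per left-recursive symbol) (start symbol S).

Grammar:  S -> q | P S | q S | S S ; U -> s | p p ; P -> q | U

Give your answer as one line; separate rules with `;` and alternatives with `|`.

S -> q S' | P S S' | q S S'; U -> s | p p; P -> q | U; S' -> S S' | ε

Directly left-recursive nonterminal: S.
For S: α = {S}, β = {q, P S, q S}. Rewrite as S → β S' and S' → α S' | ε.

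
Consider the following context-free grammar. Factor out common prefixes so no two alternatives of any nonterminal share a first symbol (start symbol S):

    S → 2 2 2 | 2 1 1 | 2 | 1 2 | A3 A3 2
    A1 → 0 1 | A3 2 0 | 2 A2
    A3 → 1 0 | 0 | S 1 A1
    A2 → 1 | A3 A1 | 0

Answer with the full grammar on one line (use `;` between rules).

S has alternatives sharing prefix '2': factor to S → 2 S' with S' → 2 2 | 1 1 | ε.

S → 1 2 | A3 A3 2 | 2 S'; A1 → 0 1 | A3 2 0 | 2 A2; A3 → 1 0 | 0 | S 1 A1; A2 → 1 | A3 A1 | 0; S' → 2 2 | 1 1 | eps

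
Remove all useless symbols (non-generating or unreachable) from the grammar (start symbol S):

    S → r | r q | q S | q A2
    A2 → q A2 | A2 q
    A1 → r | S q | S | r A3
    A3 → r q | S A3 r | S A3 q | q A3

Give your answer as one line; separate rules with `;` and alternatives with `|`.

Generating nonterminals: {A1, A3, S}.
Reachable from S after that: {S}.
Removed useless symbols: {A1, A2, A3} and every production mentioning them.

S → r | r q | q S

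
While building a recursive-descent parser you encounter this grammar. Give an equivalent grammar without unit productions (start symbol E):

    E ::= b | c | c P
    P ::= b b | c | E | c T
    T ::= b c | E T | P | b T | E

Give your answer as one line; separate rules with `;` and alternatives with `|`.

E ::= b | c | c P; P ::= b | c | c P | b b | c T; T ::= b | c | c P | b b | c T | b c | E T | b T

Unit pairs: P ⇒* {E}; T ⇒* {E, P}.
For every A with A ⇒* B via unit rules, add B's non-unit alternatives to A; then delete every rule of the form X → Y.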